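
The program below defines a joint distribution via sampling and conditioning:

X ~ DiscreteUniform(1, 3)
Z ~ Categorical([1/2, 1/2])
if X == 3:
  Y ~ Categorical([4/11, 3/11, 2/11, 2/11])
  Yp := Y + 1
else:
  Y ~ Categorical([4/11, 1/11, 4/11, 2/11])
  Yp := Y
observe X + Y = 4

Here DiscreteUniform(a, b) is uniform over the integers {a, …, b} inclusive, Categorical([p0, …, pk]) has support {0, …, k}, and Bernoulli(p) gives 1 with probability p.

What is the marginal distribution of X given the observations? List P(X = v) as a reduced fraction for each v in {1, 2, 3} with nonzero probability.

Enumerate traces; 6 have nonzero weight after conditioning:
  (X=1, Z=0, Y=3) weight 1/33
  (X=1, Z=1, Y=3) weight 1/33
  (X=2, Z=0, Y=2) weight 2/33
  (X=2, Z=1, Y=2) weight 2/33
  (X=3, Z=0, Y=1) weight 1/22
  (X=3, Z=1, Y=1) weight 1/22
Group by X:
  weight(X=1) = 2/33
  weight(X=2) = 4/33
  weight(X=3) = 1/11
Total weight = 2/33 + 4/33 + 1/11 = 3/11
P(X=1 | obs) = 2/33 / 3/11 = 2/9
P(X=2 | obs) = 4/33 / 3/11 = 4/9
P(X=3 | obs) = 1/11 / 3/11 = 1/3

P(X=1) = 2/9, P(X=2) = 4/9, P(X=3) = 1/3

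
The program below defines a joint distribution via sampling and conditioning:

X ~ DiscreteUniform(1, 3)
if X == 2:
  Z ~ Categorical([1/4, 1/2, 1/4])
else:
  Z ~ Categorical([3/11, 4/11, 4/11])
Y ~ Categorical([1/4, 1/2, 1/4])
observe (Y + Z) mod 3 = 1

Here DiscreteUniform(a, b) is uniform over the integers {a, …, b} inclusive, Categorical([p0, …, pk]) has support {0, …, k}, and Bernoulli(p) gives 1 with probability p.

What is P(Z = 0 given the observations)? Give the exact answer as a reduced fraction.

P(Z = 0 | obs) = 70/167

Enumerate traces; 9 have nonzero weight after conditioning:
  (X=1, Z=0, Y=1) weight 1/22
  (X=1, Z=1, Y=0) weight 1/33
  (X=1, Z=2, Y=2) weight 1/33
  (X=2, Z=0, Y=1) weight 1/24
  (X=2, Z=1, Y=0) weight 1/24
  (X=2, Z=2, Y=2) weight 1/48
  (X=3, Z=0, Y=1) weight 1/22
  (X=3, Z=1, Y=0) weight 1/33
  … 1 more
Group by Z:
  weight(Z=0) = 35/264
  weight(Z=1) = 9/88
  weight(Z=2) = 43/528
Total weight = 35/264 + 9/88 + 43/528 = 167/528
P(Z=0 | obs) = 35/264 / 167/528 = 70/167
P(Z=1 | obs) = 9/88 / 167/528 = 54/167
P(Z=2 | obs) = 43/528 / 167/528 = 43/167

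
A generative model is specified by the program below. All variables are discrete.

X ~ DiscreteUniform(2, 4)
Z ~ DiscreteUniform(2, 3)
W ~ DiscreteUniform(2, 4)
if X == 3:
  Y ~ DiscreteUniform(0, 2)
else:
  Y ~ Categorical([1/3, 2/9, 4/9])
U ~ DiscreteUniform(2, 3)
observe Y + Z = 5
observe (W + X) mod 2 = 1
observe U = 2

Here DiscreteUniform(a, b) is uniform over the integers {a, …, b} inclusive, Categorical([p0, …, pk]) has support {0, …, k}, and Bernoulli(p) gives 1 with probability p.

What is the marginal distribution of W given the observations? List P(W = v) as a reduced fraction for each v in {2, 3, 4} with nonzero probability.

P(W=2) = 3/14, P(W=3) = 4/7, P(W=4) = 3/14

Enumerate traces; 4 have nonzero weight after conditioning:
  (X=2, Z=3, W=3, Y=2, U=2) weight 1/81
  (X=3, Z=3, W=2, Y=2, U=2) weight 1/108
  (X=3, Z=3, W=4, Y=2, U=2) weight 1/108
  (X=4, Z=3, W=3, Y=2, U=2) weight 1/81
Group by W:
  weight(W=2) = 1/108
  weight(W=3) = 2/81
  weight(W=4) = 1/108
Total weight = 1/108 + 2/81 + 1/108 = 7/162
P(W=2 | obs) = 1/108 / 7/162 = 3/14
P(W=3 | obs) = 2/81 / 7/162 = 4/7
P(W=4 | obs) = 1/108 / 7/162 = 3/14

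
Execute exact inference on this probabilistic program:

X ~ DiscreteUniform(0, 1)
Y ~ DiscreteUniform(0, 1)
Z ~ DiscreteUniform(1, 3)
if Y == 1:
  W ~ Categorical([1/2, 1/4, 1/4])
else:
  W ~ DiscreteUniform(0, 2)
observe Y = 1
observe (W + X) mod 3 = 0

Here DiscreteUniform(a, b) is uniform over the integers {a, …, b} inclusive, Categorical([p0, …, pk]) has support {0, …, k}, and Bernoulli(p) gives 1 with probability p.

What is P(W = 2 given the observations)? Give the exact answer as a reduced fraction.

Enumerate traces; 6 have nonzero weight after conditioning:
  (X=0, Y=1, Z=1, W=0) weight 1/24
  (X=0, Y=1, Z=2, W=0) weight 1/24
  (X=0, Y=1, Z=3, W=0) weight 1/24
  (X=1, Y=1, Z=1, W=2) weight 1/48
  (X=1, Y=1, Z=2, W=2) weight 1/48
  (X=1, Y=1, Z=3, W=2) weight 1/48
Group by W:
  weight(W=0) = 1/8
  weight(W=2) = 1/16
Total weight = 1/8 + 1/16 = 3/16
P(W=0 | obs) = 1/8 / 3/16 = 2/3
P(W=2 | obs) = 1/16 / 3/16 = 1/3

P(W = 2 | obs) = 1/3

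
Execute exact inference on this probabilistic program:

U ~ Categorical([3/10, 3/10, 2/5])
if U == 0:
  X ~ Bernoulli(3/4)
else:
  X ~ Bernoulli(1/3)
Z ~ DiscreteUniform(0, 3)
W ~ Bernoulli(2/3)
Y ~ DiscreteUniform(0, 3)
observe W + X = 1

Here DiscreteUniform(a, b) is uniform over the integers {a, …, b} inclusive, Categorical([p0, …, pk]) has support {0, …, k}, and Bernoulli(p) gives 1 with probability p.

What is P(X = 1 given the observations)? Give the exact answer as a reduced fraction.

P(X = 1 | obs) = 11/37

Enumerate traces; 96 have nonzero weight after conditioning:
  (U=0, X=0, Z=0, W=1, Y=0) weight 1/320
  (U=0, X=0, Z=0, W=1, Y=1) weight 1/320
  (U=0, X=0, Z=0, W=1, Y=2) weight 1/320
  (U=0, X=0, Z=0, W=1, Y=3) weight 1/320
  (U=0, X=0, Z=1, W=1, Y=0) weight 1/320
  (U=0, X=0, Z=1, W=1, Y=1) weight 1/320
  (U=0, X=0, Z=1, W=1, Y=2) weight 1/320
  (U=0, X=0, Z=1, W=1, Y=3) weight 1/320
  (U=0, X=1, Z=0, W=0, Y=0) weight 3/640
  … 87 more
Group by X:
  weight(X=0) = 13/36
  weight(X=1) = 11/72
Total weight = 13/36 + 11/72 = 37/72
P(X=0 | obs) = 13/36 / 37/72 = 26/37
P(X=1 | obs) = 11/72 / 37/72 = 11/37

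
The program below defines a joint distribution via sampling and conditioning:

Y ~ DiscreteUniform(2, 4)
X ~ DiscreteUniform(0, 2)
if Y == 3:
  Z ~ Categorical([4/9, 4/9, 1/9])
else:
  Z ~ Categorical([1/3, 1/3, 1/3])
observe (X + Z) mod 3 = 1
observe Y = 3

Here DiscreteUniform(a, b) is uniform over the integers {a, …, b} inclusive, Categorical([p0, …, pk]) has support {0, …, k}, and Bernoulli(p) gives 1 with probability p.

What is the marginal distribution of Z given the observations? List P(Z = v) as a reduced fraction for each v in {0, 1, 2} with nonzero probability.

Enumerate traces; 3 have nonzero weight after conditioning:
  (Y=3, X=0, Z=1) weight 4/81
  (Y=3, X=1, Z=0) weight 4/81
  (Y=3, X=2, Z=2) weight 1/81
Group by Z:
  weight(Z=0) = 4/81
  weight(Z=1) = 4/81
  weight(Z=2) = 1/81
Total weight = 4/81 + 4/81 + 1/81 = 1/9
P(Z=0 | obs) = 4/81 / 1/9 = 4/9
P(Z=1 | obs) = 4/81 / 1/9 = 4/9
P(Z=2 | obs) = 1/81 / 1/9 = 1/9

P(Z=0) = 4/9, P(Z=1) = 4/9, P(Z=2) = 1/9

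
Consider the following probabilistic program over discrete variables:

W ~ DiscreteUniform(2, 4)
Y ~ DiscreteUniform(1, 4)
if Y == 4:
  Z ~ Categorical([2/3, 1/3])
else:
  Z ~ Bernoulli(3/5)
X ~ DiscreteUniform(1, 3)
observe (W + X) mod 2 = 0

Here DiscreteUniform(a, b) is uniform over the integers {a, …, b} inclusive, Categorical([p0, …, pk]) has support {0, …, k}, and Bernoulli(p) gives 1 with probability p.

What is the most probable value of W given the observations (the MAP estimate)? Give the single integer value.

argmax_v P(W = v | obs) = 3

Enumerate traces; 32 have nonzero weight after conditioning:
  (W=2, Y=1, Z=0, X=2) weight 1/90
  (W=2, Y=1, Z=1, X=2) weight 1/60
  (W=2, Y=2, Z=0, X=2) weight 1/90
  (W=2, Y=2, Z=1, X=2) weight 1/60
  (W=2, Y=3, Z=0, X=2) weight 1/90
  (W=2, Y=3, Z=1, X=2) weight 1/60
  (W=2, Y=4, Z=0, X=2) weight 1/54
  (W=2, Y=4, Z=1, X=2) weight 1/108
  (W=3, Y=1, Z=0, X=1) weight 1/90
  (W=4, Y=1, Z=0, X=2) weight 1/90
  … 22 more
Group by W:
  weight(W=2) = 1/9
  weight(W=3) = 2/9
  weight(W=4) = 1/9
Total weight = 1/9 + 2/9 + 1/9 = 4/9
P(W=2 | obs) = 1/9 / 4/9 = 1/4
P(W=3 | obs) = 2/9 / 4/9 = 1/2
P(W=4 | obs) = 1/9 / 4/9 = 1/4
argmax = 3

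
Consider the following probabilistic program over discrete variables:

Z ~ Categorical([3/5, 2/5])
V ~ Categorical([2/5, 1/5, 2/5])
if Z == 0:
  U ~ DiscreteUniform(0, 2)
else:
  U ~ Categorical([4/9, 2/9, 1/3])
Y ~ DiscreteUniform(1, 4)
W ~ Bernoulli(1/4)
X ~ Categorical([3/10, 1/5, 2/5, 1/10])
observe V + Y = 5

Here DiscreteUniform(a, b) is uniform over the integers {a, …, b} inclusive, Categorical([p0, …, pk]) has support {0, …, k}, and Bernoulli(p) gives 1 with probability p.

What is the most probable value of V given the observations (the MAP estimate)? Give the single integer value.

argmax_v P(V = v | obs) = 2

Enumerate traces; 96 have nonzero weight after conditioning:
  (Z=0, V=1, U=0, Y=4, W=0, X=0) weight 9/4000
  (Z=0, V=1, U=0, Y=4, W=0, X=1) weight 3/2000
  (Z=0, V=1, U=0, Y=4, W=0, X=2) weight 3/1000
  (Z=0, V=1, U=0, Y=4, W=0, X=3) weight 3/4000
  (Z=0, V=1, U=0, Y=4, W=1, X=0) weight 3/4000
  (Z=0, V=1, U=0, Y=4, W=1, X=1) weight 1/2000
  (Z=0, V=1, U=0, Y=4, W=1, X=2) weight 1/1000
  (Z=0, V=1, U=0, Y=4, W=1, X=3) weight 1/4000
  (Z=0, V=2, U=0, Y=3, W=0, X=0) weight 9/2000
  … 87 more
Group by V:
  weight(V=1) = 1/20
  weight(V=2) = 1/10
Total weight = 1/20 + 1/10 = 3/20
P(V=1 | obs) = 1/20 / 3/20 = 1/3
P(V=2 | obs) = 1/10 / 3/20 = 2/3
argmax = 2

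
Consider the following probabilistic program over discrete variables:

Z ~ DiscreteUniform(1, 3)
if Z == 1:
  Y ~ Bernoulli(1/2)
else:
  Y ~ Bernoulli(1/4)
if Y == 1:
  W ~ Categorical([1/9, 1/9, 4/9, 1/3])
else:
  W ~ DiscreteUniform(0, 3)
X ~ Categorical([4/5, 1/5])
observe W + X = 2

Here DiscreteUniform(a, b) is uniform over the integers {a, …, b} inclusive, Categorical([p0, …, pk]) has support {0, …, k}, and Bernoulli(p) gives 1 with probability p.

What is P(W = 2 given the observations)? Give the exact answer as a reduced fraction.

P(W = 2 | obs) = 68/79

Enumerate traces; 12 have nonzero weight after conditioning:
  (Z=1, Y=0, W=1, X=1) weight 1/120
  (Z=1, Y=0, W=2, X=0) weight 1/30
  (Z=1, Y=1, W=1, X=1) weight 1/270
  (Z=1, Y=1, W=2, X=0) weight 8/135
  (Z=2, Y=0, W=1, X=1) weight 1/80
  (Z=2, Y=0, W=2, X=0) weight 1/20
  (Z=2, Y=1, W=1, X=1) weight 1/540
  (Z=2, Y=1, W=2, X=0) weight 4/135
  … 4 more
Group by W:
  weight(W=1) = 11/270
  weight(W=2) = 34/135
Total weight = 11/270 + 34/135 = 79/270
P(W=1 | obs) = 11/270 / 79/270 = 11/79
P(W=2 | obs) = 34/135 / 79/270 = 68/79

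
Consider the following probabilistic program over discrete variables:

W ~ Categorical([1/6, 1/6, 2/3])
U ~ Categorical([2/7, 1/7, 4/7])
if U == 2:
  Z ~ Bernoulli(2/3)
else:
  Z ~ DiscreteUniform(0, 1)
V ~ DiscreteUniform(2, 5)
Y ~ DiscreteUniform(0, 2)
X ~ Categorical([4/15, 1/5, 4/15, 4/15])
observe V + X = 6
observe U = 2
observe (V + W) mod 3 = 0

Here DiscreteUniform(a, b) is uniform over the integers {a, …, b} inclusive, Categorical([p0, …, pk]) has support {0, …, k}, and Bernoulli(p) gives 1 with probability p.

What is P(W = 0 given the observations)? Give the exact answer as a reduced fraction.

P(W = 0 | obs) = 4/23

Enumerate traces; 18 have nonzero weight after conditioning:
  (W=0, U=2, Z=0, V=3, Y=0, X=3) weight 2/2835
  (W=0, U=2, Z=0, V=3, Y=1, X=3) weight 2/2835
  (W=0, U=2, Z=0, V=3, Y=2, X=3) weight 2/2835
  (W=0, U=2, Z=1, V=3, Y=0, X=3) weight 4/2835
  (W=0, U=2, Z=1, V=3, Y=1, X=3) weight 4/2835
  (W=0, U=2, Z=1, V=3, Y=2, X=3) weight 4/2835
  (W=1, U=2, Z=0, V=5, Y=0, X=1) weight 1/1890
  (W=1, U=2, Z=0, V=5, Y=1, X=1) weight 1/1890
  (W=2, U=2, Z=0, V=4, Y=0, X=2) weight 8/2835
  … 9 more
Group by W:
  weight(W=0) = 2/315
  weight(W=1) = 1/210
  weight(W=2) = 8/315
Total weight = 2/315 + 1/210 + 8/315 = 23/630
P(W=0 | obs) = 2/315 / 23/630 = 4/23
P(W=1 | obs) = 1/210 / 23/630 = 3/23
P(W=2 | obs) = 8/315 / 23/630 = 16/23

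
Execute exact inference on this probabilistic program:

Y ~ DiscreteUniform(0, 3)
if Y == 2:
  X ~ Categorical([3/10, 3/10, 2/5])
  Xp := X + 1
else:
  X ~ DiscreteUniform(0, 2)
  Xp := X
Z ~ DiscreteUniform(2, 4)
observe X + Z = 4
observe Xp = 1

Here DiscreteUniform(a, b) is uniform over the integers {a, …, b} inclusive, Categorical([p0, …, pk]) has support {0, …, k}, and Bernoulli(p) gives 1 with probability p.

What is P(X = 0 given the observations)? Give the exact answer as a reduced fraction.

P(X = 0 | obs) = 3/13

Enumerate traces; 4 have nonzero weight after conditioning:
  (Y=0, X=1, Z=3) weight 1/36
  (Y=1, X=1, Z=3) weight 1/36
  (Y=2, X=0, Z=4) weight 1/40
  (Y=3, X=1, Z=3) weight 1/36
Group by X:
  weight(X=0) = 1/40
  weight(X=1) = 1/12
Total weight = 1/40 + 1/12 = 13/120
P(X=0 | obs) = 1/40 / 13/120 = 3/13
P(X=1 | obs) = 1/12 / 13/120 = 10/13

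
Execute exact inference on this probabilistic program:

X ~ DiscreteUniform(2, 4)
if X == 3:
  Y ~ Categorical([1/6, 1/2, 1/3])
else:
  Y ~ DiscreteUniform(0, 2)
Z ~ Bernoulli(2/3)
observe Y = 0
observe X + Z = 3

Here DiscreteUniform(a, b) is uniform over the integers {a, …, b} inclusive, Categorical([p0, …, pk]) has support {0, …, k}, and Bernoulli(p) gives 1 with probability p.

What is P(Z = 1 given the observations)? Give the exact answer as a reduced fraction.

Enumerate traces; 2 have nonzero weight after conditioning:
  (X=2, Y=0, Z=1) weight 2/27
  (X=3, Y=0, Z=0) weight 1/54
Group by Z:
  weight(Z=0) = 1/54
  weight(Z=1) = 2/27
Total weight = 1/54 + 2/27 = 5/54
P(Z=0 | obs) = 1/54 / 5/54 = 1/5
P(Z=1 | obs) = 2/27 / 5/54 = 4/5

P(Z = 1 | obs) = 4/5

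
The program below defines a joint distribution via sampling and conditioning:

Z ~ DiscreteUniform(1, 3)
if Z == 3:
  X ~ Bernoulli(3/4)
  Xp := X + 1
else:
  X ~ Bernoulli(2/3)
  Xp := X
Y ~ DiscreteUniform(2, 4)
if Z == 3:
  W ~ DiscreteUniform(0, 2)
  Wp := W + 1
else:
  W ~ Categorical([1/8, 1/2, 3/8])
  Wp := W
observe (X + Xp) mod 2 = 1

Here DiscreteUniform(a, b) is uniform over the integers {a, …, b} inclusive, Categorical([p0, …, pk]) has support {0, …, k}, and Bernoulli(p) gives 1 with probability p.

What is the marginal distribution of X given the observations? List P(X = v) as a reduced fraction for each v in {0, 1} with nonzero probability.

Enumerate traces; 18 have nonzero weight after conditioning:
  (Z=3, X=0, Y=2, W=0) weight 1/108
  (Z=3, X=0, Y=2, W=1) weight 1/108
  (Z=3, X=0, Y=2, W=2) weight 1/108
  (Z=3, X=0, Y=3, W=0) weight 1/108
  (Z=3, X=0, Y=3, W=1) weight 1/108
  (Z=3, X=0, Y=3, W=2) weight 1/108
  (Z=3, X=0, Y=4, W=0) weight 1/108
  (Z=3, X=0, Y=4, W=1) weight 1/108
  (Z=3, X=1, Y=2, W=0) weight 1/36
  … 9 more
Group by X:
  weight(X=0) = 1/12
  weight(X=1) = 1/4
Total weight = 1/12 + 1/4 = 1/3
P(X=0 | obs) = 1/12 / 1/3 = 1/4
P(X=1 | obs) = 1/4 / 1/3 = 3/4

P(X=0) = 1/4, P(X=1) = 3/4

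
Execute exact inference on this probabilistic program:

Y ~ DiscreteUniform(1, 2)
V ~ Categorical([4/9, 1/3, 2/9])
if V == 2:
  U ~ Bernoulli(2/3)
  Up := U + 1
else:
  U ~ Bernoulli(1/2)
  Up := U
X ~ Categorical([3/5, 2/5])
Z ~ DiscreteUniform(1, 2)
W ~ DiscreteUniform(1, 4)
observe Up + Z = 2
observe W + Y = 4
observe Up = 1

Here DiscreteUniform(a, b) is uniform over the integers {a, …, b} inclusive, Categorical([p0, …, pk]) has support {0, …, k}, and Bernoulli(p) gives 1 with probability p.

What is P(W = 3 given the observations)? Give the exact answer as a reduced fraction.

Enumerate traces; 12 have nonzero weight after conditioning:
  (Y=1, V=0, U=1, X=0, Z=1, W=3) weight 1/120
  (Y=1, V=0, U=1, X=1, Z=1, W=3) weight 1/180
  (Y=1, V=1, U=1, X=0, Z=1, W=3) weight 1/160
  (Y=1, V=1, U=1, X=1, Z=1, W=3) weight 1/240
  (Y=1, V=2, U=0, X=0, Z=1, W=3) weight 1/360
  (Y=1, V=2, U=0, X=1, Z=1, W=3) weight 1/540
  (Y=2, V=0, U=1, X=0, Z=1, W=2) weight 1/120
  (Y=2, V=0, U=1, X=1, Z=1, W=2) weight 1/180
  … 4 more
Group by W:
  weight(W=2) = 25/864
  weight(W=3) = 25/864
Total weight = 25/864 + 25/864 = 25/432
P(W=2 | obs) = 25/864 / 25/432 = 1/2
P(W=3 | obs) = 25/864 / 25/432 = 1/2

P(W = 3 | obs) = 1/2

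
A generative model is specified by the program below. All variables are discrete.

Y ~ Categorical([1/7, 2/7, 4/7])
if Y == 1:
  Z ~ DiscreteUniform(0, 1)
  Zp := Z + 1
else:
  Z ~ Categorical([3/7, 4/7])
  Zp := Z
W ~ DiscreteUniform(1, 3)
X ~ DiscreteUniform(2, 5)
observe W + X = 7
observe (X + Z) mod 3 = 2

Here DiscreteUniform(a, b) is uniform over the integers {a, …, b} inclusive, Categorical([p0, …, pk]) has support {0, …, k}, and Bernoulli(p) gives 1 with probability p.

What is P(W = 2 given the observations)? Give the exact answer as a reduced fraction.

P(W = 2 | obs) = 22/49

Enumerate traces; 6 have nonzero weight after conditioning:
  (Y=0, Z=0, W=2, X=5) weight 1/196
  (Y=0, Z=1, W=3, X=4) weight 1/147
  (Y=1, Z=0, W=2, X=5) weight 1/84
  (Y=1, Z=1, W=3, X=4) weight 1/84
  (Y=2, Z=0, W=2, X=5) weight 1/49
  (Y=2, Z=1, W=3, X=4) weight 4/147
Group by W:
  weight(W=2) = 11/294
  weight(W=3) = 9/196
Total weight = 11/294 + 9/196 = 1/12
P(W=2 | obs) = 11/294 / 1/12 = 22/49
P(W=3 | obs) = 9/196 / 1/12 = 27/49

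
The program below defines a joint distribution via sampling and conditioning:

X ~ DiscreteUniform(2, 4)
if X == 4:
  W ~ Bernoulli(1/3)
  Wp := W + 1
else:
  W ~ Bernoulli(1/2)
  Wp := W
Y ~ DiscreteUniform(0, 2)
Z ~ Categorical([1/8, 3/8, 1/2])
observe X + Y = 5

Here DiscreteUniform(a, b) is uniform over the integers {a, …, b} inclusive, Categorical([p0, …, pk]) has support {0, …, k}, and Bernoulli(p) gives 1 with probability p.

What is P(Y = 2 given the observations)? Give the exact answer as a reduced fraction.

Enumerate traces; 12 have nonzero weight after conditioning:
  (X=3, W=0, Y=2, Z=0) weight 1/144
  (X=3, W=0, Y=2, Z=1) weight 1/48
  (X=3, W=0, Y=2, Z=2) weight 1/36
  (X=3, W=1, Y=2, Z=0) weight 1/144
  (X=3, W=1, Y=2, Z=1) weight 1/48
  (X=3, W=1, Y=2, Z=2) weight 1/36
  (X=4, W=0, Y=1, Z=0) weight 1/108
  (X=4, W=0, Y=1, Z=1) weight 1/36
  … 4 more
Group by Y:
  weight(Y=1) = 1/9
  weight(Y=2) = 1/9
Total weight = 1/9 + 1/9 = 2/9
P(Y=1 | obs) = 1/9 / 2/9 = 1/2
P(Y=2 | obs) = 1/9 / 2/9 = 1/2

P(Y = 2 | obs) = 1/2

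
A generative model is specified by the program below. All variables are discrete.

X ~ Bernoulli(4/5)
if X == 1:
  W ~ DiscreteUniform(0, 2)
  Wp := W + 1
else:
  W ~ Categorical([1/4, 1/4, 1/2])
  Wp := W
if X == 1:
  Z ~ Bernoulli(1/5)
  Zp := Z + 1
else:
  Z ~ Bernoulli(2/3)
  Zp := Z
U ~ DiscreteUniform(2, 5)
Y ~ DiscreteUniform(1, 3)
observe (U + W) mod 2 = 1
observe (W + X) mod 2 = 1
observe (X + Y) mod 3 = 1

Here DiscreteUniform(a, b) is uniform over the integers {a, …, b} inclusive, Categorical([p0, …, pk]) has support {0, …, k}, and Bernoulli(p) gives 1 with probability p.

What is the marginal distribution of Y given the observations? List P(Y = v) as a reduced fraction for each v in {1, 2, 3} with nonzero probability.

P(Y=1) = 3/35, P(Y=3) = 32/35

Enumerate traces; 12 have nonzero weight after conditioning:
  (X=0, W=1, Z=0, U=2, Y=1) weight 1/720
  (X=0, W=1, Z=0, U=4, Y=1) weight 1/720
  (X=0, W=1, Z=1, U=2, Y=1) weight 1/360
  (X=0, W=1, Z=1, U=4, Y=1) weight 1/360
  (X=1, W=0, Z=0, U=3, Y=3) weight 4/225
  (X=1, W=0, Z=0, U=5, Y=3) weight 4/225
  (X=1, W=0, Z=1, U=3, Y=3) weight 1/225
  (X=1, W=0, Z=1, U=5, Y=3) weight 1/225
  … 4 more
Group by Y:
  weight(Y=1) = 1/120
  weight(Y=3) = 4/45
Total weight = 1/120 + 4/45 = 7/72
P(Y=1 | obs) = 1/120 / 7/72 = 3/35
P(Y=3 | obs) = 4/45 / 7/72 = 32/35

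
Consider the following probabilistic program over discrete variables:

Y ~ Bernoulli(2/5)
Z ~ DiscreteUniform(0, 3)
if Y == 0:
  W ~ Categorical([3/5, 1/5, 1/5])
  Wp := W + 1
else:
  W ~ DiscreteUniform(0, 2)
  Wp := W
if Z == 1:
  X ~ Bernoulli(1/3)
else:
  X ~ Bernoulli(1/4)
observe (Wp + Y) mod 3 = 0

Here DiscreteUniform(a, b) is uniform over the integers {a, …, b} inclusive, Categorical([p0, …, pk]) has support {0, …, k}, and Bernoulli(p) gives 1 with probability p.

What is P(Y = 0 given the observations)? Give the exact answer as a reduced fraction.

P(Y = 0 | obs) = 9/19

Enumerate traces; 16 have nonzero weight after conditioning:
  (Y=0, Z=0, W=2, X=0) weight 9/400
  (Y=0, Z=0, W=2, X=1) weight 3/400
  (Y=0, Z=1, W=2, X=0) weight 1/50
  (Y=0, Z=1, W=2, X=1) weight 1/100
  (Y=0, Z=2, W=2, X=0) weight 9/400
  (Y=0, Z=2, W=2, X=1) weight 3/400
  (Y=0, Z=3, W=2, X=0) weight 9/400
  (Y=0, Z=3, W=2, X=1) weight 3/400
  (Y=1, Z=0, W=2, X=0) weight 1/40
  … 7 more
Group by Y:
  weight(Y=0) = 3/25
  weight(Y=1) = 2/15
Total weight = 3/25 + 2/15 = 19/75
P(Y=0 | obs) = 3/25 / 19/75 = 9/19
P(Y=1 | obs) = 2/15 / 19/75 = 10/19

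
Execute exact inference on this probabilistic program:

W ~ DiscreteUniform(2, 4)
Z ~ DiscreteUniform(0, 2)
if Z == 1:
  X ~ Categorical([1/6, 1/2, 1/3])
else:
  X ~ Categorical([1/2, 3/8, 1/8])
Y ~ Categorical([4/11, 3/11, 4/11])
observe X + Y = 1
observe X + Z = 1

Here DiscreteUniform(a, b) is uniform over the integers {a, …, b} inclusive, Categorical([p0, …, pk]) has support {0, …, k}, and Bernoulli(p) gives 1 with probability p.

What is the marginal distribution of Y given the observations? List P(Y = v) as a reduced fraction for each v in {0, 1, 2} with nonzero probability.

Enumerate traces; 6 have nonzero weight after conditioning:
  (W=2, Z=0, X=1, Y=0) weight 1/66
  (W=2, Z=1, X=0, Y=1) weight 1/198
  (W=3, Z=0, X=1, Y=0) weight 1/66
  (W=3, Z=1, X=0, Y=1) weight 1/198
  (W=4, Z=0, X=1, Y=0) weight 1/66
  (W=4, Z=1, X=0, Y=1) weight 1/198
Group by Y:
  weight(Y=0) = 1/22
  weight(Y=1) = 1/66
Total weight = 1/22 + 1/66 = 2/33
P(Y=0 | obs) = 1/22 / 2/33 = 3/4
P(Y=1 | obs) = 1/66 / 2/33 = 1/4

P(Y=0) = 3/4, P(Y=1) = 1/4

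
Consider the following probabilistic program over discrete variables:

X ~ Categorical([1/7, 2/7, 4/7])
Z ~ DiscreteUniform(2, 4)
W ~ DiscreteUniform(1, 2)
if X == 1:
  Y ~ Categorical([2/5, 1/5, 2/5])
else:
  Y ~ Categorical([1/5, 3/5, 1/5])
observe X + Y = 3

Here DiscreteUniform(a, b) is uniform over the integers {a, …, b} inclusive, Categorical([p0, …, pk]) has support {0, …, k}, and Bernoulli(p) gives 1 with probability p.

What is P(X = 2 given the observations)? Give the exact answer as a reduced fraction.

P(X = 2 | obs) = 3/4

Enumerate traces; 12 have nonzero weight after conditioning:
  (X=1, Z=2, W=1, Y=2) weight 2/105
  (X=1, Z=2, W=2, Y=2) weight 2/105
  (X=1, Z=3, W=1, Y=2) weight 2/105
  (X=1, Z=3, W=2, Y=2) weight 2/105
  (X=1, Z=4, W=1, Y=2) weight 2/105
  (X=1, Z=4, W=2, Y=2) weight 2/105
  (X=2, Z=2, W=1, Y=1) weight 2/35
  (X=2, Z=2, W=2, Y=1) weight 2/35
  … 4 more
Group by X:
  weight(X=1) = 4/35
  weight(X=2) = 12/35
Total weight = 4/35 + 12/35 = 16/35
P(X=1 | obs) = 4/35 / 16/35 = 1/4
P(X=2 | obs) = 12/35 / 16/35 = 3/4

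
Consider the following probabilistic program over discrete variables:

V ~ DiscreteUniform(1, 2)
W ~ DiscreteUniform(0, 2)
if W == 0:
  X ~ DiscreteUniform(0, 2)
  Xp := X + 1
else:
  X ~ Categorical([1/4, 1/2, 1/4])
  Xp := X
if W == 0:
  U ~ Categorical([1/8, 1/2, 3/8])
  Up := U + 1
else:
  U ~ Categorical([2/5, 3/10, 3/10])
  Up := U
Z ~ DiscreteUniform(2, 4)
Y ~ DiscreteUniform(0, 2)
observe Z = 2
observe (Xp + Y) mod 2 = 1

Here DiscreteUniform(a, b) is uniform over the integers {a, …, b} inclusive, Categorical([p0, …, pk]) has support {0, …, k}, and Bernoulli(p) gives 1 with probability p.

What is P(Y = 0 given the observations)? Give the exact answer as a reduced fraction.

Enumerate traces; 78 have nonzero weight after conditioning:
  (V=1, W=0, X=0, U=0, Z=2, Y=0) weight 1/1296
  (V=1, W=0, X=0, U=0, Z=2, Y=2) weight 1/1296
  (V=1, W=0, X=0, U=1, Z=2, Y=0) weight 1/324
  (V=1, W=0, X=0, U=1, Z=2, Y=2) weight 1/324
  (V=1, W=0, X=0, U=2, Z=2, Y=0) weight 1/432
  (V=1, W=0, X=0, U=2, Z=2, Y=2) weight 1/432
  (V=1, W=0, X=1, U=0, Z=2, Y=1) weight 1/1296
  (V=1, W=0, X=1, U=1, Z=2, Y=1) weight 1/324
  … 70 more
Group by Y:
  weight(Y=0) = 5/81
  weight(Y=1) = 4/81
  weight(Y=2) = 5/81
Total weight = 5/81 + 4/81 + 5/81 = 14/81
P(Y=0 | obs) = 5/81 / 14/81 = 5/14
P(Y=1 | obs) = 4/81 / 14/81 = 2/7
P(Y=2 | obs) = 5/81 / 14/81 = 5/14

P(Y = 0 | obs) = 5/14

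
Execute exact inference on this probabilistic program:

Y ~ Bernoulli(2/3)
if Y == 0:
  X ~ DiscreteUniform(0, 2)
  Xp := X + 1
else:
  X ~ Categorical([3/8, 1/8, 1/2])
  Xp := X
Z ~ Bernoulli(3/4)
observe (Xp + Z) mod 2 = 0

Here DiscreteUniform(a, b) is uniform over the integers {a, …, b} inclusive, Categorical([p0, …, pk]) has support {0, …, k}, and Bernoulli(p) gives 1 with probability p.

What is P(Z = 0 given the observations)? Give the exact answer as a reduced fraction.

P(Z = 0 | obs) = 25/58

Enumerate traces; 6 have nonzero weight after conditioning:
  (Y=0, X=0, Z=1) weight 1/12
  (Y=0, X=1, Z=0) weight 1/36
  (Y=0, X=2, Z=1) weight 1/12
  (Y=1, X=0, Z=0) weight 1/16
  (Y=1, X=1, Z=1) weight 1/16
  (Y=1, X=2, Z=0) weight 1/12
Group by Z:
  weight(Z=0) = 25/144
  weight(Z=1) = 11/48
Total weight = 25/144 + 11/48 = 29/72
P(Z=0 | obs) = 25/144 / 29/72 = 25/58
P(Z=1 | obs) = 11/48 / 29/72 = 33/58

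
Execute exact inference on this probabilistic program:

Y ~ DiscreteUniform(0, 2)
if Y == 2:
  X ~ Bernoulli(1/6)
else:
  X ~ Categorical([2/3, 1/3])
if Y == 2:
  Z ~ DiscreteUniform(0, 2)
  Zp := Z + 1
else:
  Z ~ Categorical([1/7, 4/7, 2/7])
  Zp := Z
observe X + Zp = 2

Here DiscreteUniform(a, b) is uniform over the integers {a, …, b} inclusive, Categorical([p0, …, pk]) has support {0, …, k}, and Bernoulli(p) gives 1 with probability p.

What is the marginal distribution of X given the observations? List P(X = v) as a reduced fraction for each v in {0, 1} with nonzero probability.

P(X=0) = 83/138, P(X=1) = 55/138

Enumerate traces; 6 have nonzero weight after conditioning:
  (Y=0, X=0, Z=2) weight 4/63
  (Y=0, X=1, Z=1) weight 4/63
  (Y=1, X=0, Z=2) weight 4/63
  (Y=1, X=1, Z=1) weight 4/63
  (Y=2, X=0, Z=1) weight 5/54
  (Y=2, X=1, Z=0) weight 1/54
Group by X:
  weight(X=0) = 83/378
  weight(X=1) = 55/378
Total weight = 83/378 + 55/378 = 23/63
P(X=0 | obs) = 83/378 / 23/63 = 83/138
P(X=1 | obs) = 55/378 / 23/63 = 55/138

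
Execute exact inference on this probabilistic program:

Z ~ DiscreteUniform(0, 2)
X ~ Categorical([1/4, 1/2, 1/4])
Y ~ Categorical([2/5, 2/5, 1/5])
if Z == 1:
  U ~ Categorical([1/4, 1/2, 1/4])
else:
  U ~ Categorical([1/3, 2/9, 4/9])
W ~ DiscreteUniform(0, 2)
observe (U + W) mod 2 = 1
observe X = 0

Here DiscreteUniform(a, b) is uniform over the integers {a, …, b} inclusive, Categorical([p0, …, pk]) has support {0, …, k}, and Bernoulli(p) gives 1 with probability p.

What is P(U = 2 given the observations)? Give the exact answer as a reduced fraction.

Enumerate traces; 36 have nonzero weight after conditioning:
  (Z=0, X=0, Y=0, U=0, W=1) weight 1/270
  (Z=0, X=0, Y=0, U=1, W=0) weight 1/405
  (Z=0, X=0, Y=0, U=1, W=2) weight 1/405
  (Z=0, X=0, Y=0, U=2, W=1) weight 2/405
  (Z=0, X=0, Y=1, U=0, W=1) weight 1/270
  (Z=0, X=0, Y=1, U=1, W=0) weight 1/405
  (Z=0, X=0, Y=1, U=1, W=2) weight 1/405
  (Z=0, X=0, Y=1, U=2, W=1) weight 2/405
  … 28 more
Group by U:
  weight(U=0) = 11/432
  weight(U=1) = 17/324
  weight(U=2) = 41/1296
Total weight = 11/432 + 17/324 + 41/1296 = 71/648
P(U=0 | obs) = 11/432 / 71/648 = 33/142
P(U=1 | obs) = 17/324 / 71/648 = 34/71
P(U=2 | obs) = 41/1296 / 71/648 = 41/142

P(U = 2 | obs) = 41/142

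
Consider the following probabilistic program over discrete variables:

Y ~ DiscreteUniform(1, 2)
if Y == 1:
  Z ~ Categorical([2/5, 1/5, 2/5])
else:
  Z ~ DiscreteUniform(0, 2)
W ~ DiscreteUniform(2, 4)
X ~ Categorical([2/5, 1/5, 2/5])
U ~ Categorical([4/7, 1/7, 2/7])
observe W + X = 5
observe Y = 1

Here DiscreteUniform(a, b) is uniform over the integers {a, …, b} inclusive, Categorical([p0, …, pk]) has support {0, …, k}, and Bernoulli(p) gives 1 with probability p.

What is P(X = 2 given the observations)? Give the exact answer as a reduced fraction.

P(X = 2 | obs) = 2/3

Enumerate traces; 18 have nonzero weight after conditioning:
  (Y=1, Z=0, W=3, X=2, U=0) weight 8/525
  (Y=1, Z=0, W=3, X=2, U=1) weight 2/525
  (Y=1, Z=0, W=3, X=2, U=2) weight 4/525
  (Y=1, Z=0, W=4, X=1, U=0) weight 4/525
  (Y=1, Z=0, W=4, X=1, U=1) weight 1/525
  (Y=1, Z=0, W=4, X=1, U=2) weight 2/525
  (Y=1, Z=1, W=3, X=2, U=0) weight 4/525
  (Y=1, Z=1, W=3, X=2, U=1) weight 1/525
  … 10 more
Group by X:
  weight(X=1) = 1/30
  weight(X=2) = 1/15
Total weight = 1/30 + 1/15 = 1/10
P(X=1 | obs) = 1/30 / 1/10 = 1/3
P(X=2 | obs) = 1/15 / 1/10 = 2/3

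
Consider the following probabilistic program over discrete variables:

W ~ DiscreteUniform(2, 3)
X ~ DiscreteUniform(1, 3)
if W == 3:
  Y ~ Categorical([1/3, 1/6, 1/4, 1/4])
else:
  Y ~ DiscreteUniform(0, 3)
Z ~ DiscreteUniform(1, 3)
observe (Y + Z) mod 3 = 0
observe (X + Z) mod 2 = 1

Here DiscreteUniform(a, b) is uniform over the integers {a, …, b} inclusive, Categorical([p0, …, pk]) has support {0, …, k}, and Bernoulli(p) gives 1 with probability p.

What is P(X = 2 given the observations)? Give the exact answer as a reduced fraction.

Enumerate traces; 10 have nonzero weight after conditioning:
  (W=2, X=1, Y=1, Z=2) weight 1/72
  (W=2, X=2, Y=0, Z=3) weight 1/72
  (W=2, X=2, Y=2, Z=1) weight 1/72
  (W=2, X=2, Y=3, Z=3) weight 1/72
  (W=2, X=3, Y=1, Z=2) weight 1/72
  (W=3, X=1, Y=1, Z=2) weight 1/108
  (W=3, X=2, Y=0, Z=3) weight 1/54
  (W=3, X=2, Y=2, Z=1) weight 1/72
  … 2 more
Group by X:
  weight(X=1) = 5/216
  weight(X=2) = 19/216
  weight(X=3) = 5/216
Total weight = 5/216 + 19/216 + 5/216 = 29/216
P(X=1 | obs) = 5/216 / 29/216 = 5/29
P(X=2 | obs) = 19/216 / 29/216 = 19/29
P(X=3 | obs) = 5/216 / 29/216 = 5/29

P(X = 2 | obs) = 19/29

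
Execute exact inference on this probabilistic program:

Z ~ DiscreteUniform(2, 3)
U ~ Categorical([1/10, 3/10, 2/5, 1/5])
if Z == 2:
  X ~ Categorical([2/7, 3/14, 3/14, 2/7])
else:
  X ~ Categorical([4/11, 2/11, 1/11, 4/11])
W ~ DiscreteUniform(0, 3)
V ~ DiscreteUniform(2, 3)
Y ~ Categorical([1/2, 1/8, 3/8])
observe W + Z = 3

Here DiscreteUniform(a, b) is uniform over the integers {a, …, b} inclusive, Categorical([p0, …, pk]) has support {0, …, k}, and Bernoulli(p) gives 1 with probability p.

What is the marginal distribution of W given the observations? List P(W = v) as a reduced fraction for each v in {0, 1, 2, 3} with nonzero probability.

Enumerate traces; 192 have nonzero weight after conditioning:
  (Z=2, U=0, X=0, W=1, V=2, Y=0) weight 1/1120
  (Z=2, U=0, X=0, W=1, V=2, Y=1) weight 1/4480
  (Z=2, U=0, X=0, W=1, V=2, Y=2) weight 3/4480
  (Z=2, U=0, X=0, W=1, V=3, Y=0) weight 1/1120
  (Z=2, U=0, X=0, W=1, V=3, Y=1) weight 1/4480
  (Z=2, U=0, X=0, W=1, V=3, Y=2) weight 3/4480
  (Z=2, U=0, X=1, W=1, V=2, Y=0) weight 3/4480
  (Z=2, U=0, X=1, W=1, V=2, Y=1) weight 3/17920
  (Z=3, U=0, X=0, W=0, V=2, Y=0) weight 1/880
  … 183 more
Group by W:
  weight(W=0) = 1/8
  weight(W=1) = 1/8
Total weight = 1/8 + 1/8 = 1/4
P(W=0 | obs) = 1/8 / 1/4 = 1/2
P(W=1 | obs) = 1/8 / 1/4 = 1/2

P(W=0) = 1/2, P(W=1) = 1/2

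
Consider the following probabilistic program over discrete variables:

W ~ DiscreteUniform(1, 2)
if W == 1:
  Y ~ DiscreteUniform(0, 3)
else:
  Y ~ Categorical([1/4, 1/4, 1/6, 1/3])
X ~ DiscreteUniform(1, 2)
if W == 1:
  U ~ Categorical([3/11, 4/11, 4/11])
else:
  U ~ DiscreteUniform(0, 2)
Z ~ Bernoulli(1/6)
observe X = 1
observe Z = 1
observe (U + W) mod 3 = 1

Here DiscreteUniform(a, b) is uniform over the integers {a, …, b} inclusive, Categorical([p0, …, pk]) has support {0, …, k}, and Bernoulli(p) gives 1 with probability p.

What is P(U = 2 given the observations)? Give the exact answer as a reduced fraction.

P(U = 2 | obs) = 11/20

Enumerate traces; 8 have nonzero weight after conditioning:
  (W=1, Y=0, X=1, U=0, Z=1) weight 1/352
  (W=1, Y=1, X=1, U=0, Z=1) weight 1/352
  (W=1, Y=2, X=1, U=0, Z=1) weight 1/352
  (W=1, Y=3, X=1, U=0, Z=1) weight 1/352
  (W=2, Y=0, X=1, U=2, Z=1) weight 1/288
  (W=2, Y=1, X=1, U=2, Z=1) weight 1/288
  (W=2, Y=2, X=1, U=2, Z=1) weight 1/432
  (W=2, Y=3, X=1, U=2, Z=1) weight 1/216
Group by U:
  weight(U=0) = 1/88
  weight(U=2) = 1/72
Total weight = 1/88 + 1/72 = 5/198
P(U=0 | obs) = 1/88 / 5/198 = 9/20
P(U=2 | obs) = 1/72 / 5/198 = 11/20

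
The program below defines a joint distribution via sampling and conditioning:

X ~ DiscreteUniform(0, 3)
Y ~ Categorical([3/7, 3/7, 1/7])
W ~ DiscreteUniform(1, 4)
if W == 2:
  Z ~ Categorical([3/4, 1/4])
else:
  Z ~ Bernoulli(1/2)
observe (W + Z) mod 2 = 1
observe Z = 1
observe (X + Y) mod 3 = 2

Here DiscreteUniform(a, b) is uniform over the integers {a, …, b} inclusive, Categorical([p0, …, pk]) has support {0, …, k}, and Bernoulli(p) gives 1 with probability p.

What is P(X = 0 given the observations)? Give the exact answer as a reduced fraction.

P(X = 0 | obs) = 1/8

Enumerate traces; 8 have nonzero weight after conditioning:
  (X=0, Y=2, W=2, Z=1) weight 1/448
  (X=0, Y=2, W=4, Z=1) weight 1/224
  (X=1, Y=1, W=2, Z=1) weight 3/448
  (X=1, Y=1, W=4, Z=1) weight 3/224
  (X=2, Y=0, W=2, Z=1) weight 3/448
  (X=2, Y=0, W=4, Z=1) weight 3/224
  (X=3, Y=2, W=2, Z=1) weight 1/448
  (X=3, Y=2, W=4, Z=1) weight 1/224
Group by X:
  weight(X=0) = 3/448
  weight(X=1) = 9/448
  weight(X=2) = 9/448
  weight(X=3) = 3/448
Total weight = 3/448 + 9/448 + 9/448 + 3/448 = 3/56
P(X=0 | obs) = 3/448 / 3/56 = 1/8
P(X=1 | obs) = 9/448 / 3/56 = 3/8
P(X=2 | obs) = 9/448 / 3/56 = 3/8
P(X=3 | obs) = 3/448 / 3/56 = 1/8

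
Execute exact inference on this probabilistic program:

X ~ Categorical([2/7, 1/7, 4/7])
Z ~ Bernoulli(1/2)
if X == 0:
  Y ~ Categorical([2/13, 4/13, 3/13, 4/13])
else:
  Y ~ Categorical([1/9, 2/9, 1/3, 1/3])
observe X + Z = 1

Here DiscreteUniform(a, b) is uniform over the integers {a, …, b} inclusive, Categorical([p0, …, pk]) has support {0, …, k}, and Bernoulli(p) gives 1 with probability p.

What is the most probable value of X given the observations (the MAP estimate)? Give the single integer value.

argmax_v P(X = v | obs) = 0

Enumerate traces; 8 have nonzero weight after conditioning:
  (X=0, Z=1, Y=0) weight 2/91
  (X=0, Z=1, Y=1) weight 4/91
  (X=0, Z=1, Y=2) weight 3/91
  (X=0, Z=1, Y=3) weight 4/91
  (X=1, Z=0, Y=0) weight 1/126
  (X=1, Z=0, Y=1) weight 1/63
  (X=1, Z=0, Y=2) weight 1/42
  (X=1, Z=0, Y=3) weight 1/42
Group by X:
  weight(X=0) = 1/7
  weight(X=1) = 1/14
Total weight = 1/7 + 1/14 = 3/14
P(X=0 | obs) = 1/7 / 3/14 = 2/3
P(X=1 | obs) = 1/14 / 3/14 = 1/3
argmax = 0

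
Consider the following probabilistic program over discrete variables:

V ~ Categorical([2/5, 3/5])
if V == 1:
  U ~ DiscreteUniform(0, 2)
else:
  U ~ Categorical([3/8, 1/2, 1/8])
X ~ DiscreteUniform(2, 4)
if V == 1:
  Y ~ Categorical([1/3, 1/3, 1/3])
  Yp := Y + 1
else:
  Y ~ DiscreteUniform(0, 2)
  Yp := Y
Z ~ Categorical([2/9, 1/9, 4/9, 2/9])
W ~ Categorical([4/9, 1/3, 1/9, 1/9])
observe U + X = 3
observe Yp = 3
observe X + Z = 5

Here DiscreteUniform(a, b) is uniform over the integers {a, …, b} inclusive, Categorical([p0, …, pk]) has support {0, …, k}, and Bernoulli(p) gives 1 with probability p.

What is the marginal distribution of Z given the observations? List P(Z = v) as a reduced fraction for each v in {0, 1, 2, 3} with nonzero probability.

Enumerate traces; 8 have nonzero weight after conditioning:
  (V=1, U=0, X=3, Y=2, Z=2, W=0) weight 16/3645
  (V=1, U=0, X=3, Y=2, Z=2, W=1) weight 4/1215
  (V=1, U=0, X=3, Y=2, Z=2, W=2) weight 4/3645
  (V=1, U=0, X=3, Y=2, Z=2, W=3) weight 4/3645
  (V=1, U=1, X=2, Y=2, Z=3, W=0) weight 8/3645
  (V=1, U=1, X=2, Y=2, Z=3, W=1) weight 2/1215
  (V=1, U=1, X=2, Y=2, Z=3, W=2) weight 2/3645
  (V=1, U=1, X=2, Y=2, Z=3, W=3) weight 2/3645
Group by Z:
  weight(Z=2) = 4/405
  weight(Z=3) = 2/405
Total weight = 4/405 + 2/405 = 2/135
P(Z=2 | obs) = 4/405 / 2/135 = 2/3
P(Z=3 | obs) = 2/405 / 2/135 = 1/3

P(Z=2) = 2/3, P(Z=3) = 1/3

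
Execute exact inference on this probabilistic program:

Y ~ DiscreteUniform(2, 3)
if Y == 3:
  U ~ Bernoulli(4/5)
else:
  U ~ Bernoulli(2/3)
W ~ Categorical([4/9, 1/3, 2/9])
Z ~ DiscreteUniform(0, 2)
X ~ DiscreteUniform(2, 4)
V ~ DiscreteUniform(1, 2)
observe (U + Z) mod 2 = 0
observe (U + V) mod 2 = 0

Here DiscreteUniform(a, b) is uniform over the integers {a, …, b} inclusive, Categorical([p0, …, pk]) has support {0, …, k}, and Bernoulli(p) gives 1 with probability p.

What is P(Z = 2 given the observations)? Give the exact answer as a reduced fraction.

Enumerate traces; 54 have nonzero weight after conditioning:
  (Y=2, U=0, W=0, Z=0, X=2, V=2) weight 1/243
  (Y=2, U=0, W=0, Z=0, X=3, V=2) weight 1/243
  (Y=2, U=0, W=0, Z=0, X=4, V=2) weight 1/243
  (Y=2, U=0, W=0, Z=2, X=2, V=2) weight 1/243
  (Y=2, U=0, W=0, Z=2, X=3, V=2) weight 1/243
  (Y=2, U=0, W=0, Z=2, X=4, V=2) weight 1/243
  (Y=2, U=0, W=1, Z=0, X=2, V=2) weight 1/324
  (Y=2, U=0, W=1, Z=0, X=3, V=2) weight 1/324
  (Y=2, U=1, W=0, Z=1, X=2, V=1) weight 2/243
  … 45 more
Group by Z:
  weight(Z=0) = 2/45
  weight(Z=1) = 11/90
  weight(Z=2) = 2/45
Total weight = 2/45 + 11/90 + 2/45 = 19/90
P(Z=0 | obs) = 2/45 / 19/90 = 4/19
P(Z=1 | obs) = 11/90 / 19/90 = 11/19
P(Z=2 | obs) = 2/45 / 19/90 = 4/19

P(Z = 2 | obs) = 4/19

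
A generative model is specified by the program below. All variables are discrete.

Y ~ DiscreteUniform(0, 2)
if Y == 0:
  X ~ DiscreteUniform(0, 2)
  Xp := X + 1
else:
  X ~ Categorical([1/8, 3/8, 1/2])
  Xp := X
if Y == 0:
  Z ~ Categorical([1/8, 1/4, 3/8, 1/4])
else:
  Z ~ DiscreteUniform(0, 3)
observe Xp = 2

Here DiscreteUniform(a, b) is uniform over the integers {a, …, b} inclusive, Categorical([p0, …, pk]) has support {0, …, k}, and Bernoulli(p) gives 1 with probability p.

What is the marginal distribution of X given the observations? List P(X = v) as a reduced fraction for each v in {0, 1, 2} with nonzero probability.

P(X=1) = 1/4, P(X=2) = 3/4

Enumerate traces; 12 have nonzero weight after conditioning:
  (Y=0, X=1, Z=0) weight 1/72
  (Y=0, X=1, Z=1) weight 1/36
  (Y=0, X=1, Z=2) weight 1/24
  (Y=0, X=1, Z=3) weight 1/36
  (Y=1, X=2, Z=0) weight 1/24
  (Y=1, X=2, Z=1) weight 1/24
  (Y=1, X=2, Z=2) weight 1/24
  (Y=1, X=2, Z=3) weight 1/24
  … 4 more
Group by X:
  weight(X=1) = 1/9
  weight(X=2) = 1/3
Total weight = 1/9 + 1/3 = 4/9
P(X=1 | obs) = 1/9 / 4/9 = 1/4
P(X=2 | obs) = 1/3 / 4/9 = 3/4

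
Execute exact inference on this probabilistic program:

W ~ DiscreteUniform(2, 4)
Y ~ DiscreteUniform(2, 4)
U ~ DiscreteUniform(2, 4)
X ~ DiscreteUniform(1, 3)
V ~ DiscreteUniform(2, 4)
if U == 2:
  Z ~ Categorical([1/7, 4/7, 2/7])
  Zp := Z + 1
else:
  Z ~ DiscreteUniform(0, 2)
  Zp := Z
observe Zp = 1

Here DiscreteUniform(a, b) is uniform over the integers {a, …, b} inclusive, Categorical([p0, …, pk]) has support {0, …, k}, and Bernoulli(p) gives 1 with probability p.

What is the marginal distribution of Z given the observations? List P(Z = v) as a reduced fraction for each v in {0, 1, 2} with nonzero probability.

P(Z=0) = 3/17, P(Z=1) = 14/17

Enumerate traces; 243 have nonzero weight after conditioning:
  (W=2, Y=2, U=2, X=1, V=2, Z=0) weight 1/1701
  (W=2, Y=2, U=2, X=1, V=3, Z=0) weight 1/1701
  (W=2, Y=2, U=2, X=1, V=4, Z=0) weight 1/1701
  (W=2, Y=2, U=2, X=2, V=2, Z=0) weight 1/1701
  (W=2, Y=2, U=2, X=2, V=3, Z=0) weight 1/1701
  (W=2, Y=2, U=2, X=2, V=4, Z=0) weight 1/1701
  (W=2, Y=2, U=2, X=3, V=2, Z=0) weight 1/1701
  (W=2, Y=2, U=2, X=3, V=3, Z=0) weight 1/1701
  (W=2, Y=2, U=3, X=1, V=2, Z=1) weight 1/729
  … 234 more
Group by Z:
  weight(Z=0) = 1/21
  weight(Z=1) = 2/9
Total weight = 1/21 + 2/9 = 17/63
P(Z=0 | obs) = 1/21 / 17/63 = 3/17
P(Z=1 | obs) = 2/9 / 17/63 = 14/17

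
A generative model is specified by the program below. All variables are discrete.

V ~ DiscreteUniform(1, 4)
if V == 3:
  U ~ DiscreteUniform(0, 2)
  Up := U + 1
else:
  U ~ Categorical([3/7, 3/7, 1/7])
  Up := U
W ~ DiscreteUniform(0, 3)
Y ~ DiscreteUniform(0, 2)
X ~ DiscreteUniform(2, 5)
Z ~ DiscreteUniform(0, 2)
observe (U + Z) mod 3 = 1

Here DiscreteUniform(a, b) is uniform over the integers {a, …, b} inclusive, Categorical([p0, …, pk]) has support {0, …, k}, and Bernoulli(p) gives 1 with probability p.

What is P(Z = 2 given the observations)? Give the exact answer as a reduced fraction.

Enumerate traces; 576 have nonzero weight after conditioning:
  (V=1, U=0, W=0, Y=0, X=2, Z=1) weight 1/1344
  (V=1, U=0, W=0, Y=0, X=3, Z=1) weight 1/1344
  (V=1, U=0, W=0, Y=0, X=4, Z=1) weight 1/1344
  (V=1, U=0, W=0, Y=0, X=5, Z=1) weight 1/1344
  (V=1, U=0, W=0, Y=1, X=2, Z=1) weight 1/1344
  (V=1, U=0, W=0, Y=1, X=3, Z=1) weight 1/1344
  (V=1, U=0, W=0, Y=1, X=4, Z=1) weight 1/1344
  (V=1, U=0, W=0, Y=1, X=5, Z=1) weight 1/1344
  (V=1, U=1, W=0, Y=0, X=2, Z=0) weight 1/1344
  (V=1, U=2, W=0, Y=0, X=2, Z=2) weight 1/4032
  … 566 more
Group by Z:
  weight(Z=0) = 17/126
  weight(Z=1) = 17/126
  weight(Z=2) = 4/63
Total weight = 17/126 + 17/126 + 4/63 = 1/3
P(Z=0 | obs) = 17/126 / 1/3 = 17/42
P(Z=1 | obs) = 17/126 / 1/3 = 17/42
P(Z=2 | obs) = 4/63 / 1/3 = 4/21

P(Z = 2 | obs) = 4/21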